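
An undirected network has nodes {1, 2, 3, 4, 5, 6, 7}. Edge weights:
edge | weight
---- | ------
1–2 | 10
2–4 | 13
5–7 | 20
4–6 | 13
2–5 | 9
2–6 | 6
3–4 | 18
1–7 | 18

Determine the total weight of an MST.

74

Prim's algorithm from 6:
Step 1: frontier [2–6 6, 4–6 13] → take 2–6 (6); add 2.
Step 2: frontier [2–5 9, 1–2 10, 2–4 13, 4–6 13] → take 2–5 (9); add 5.
Step 3: frontier [1–2 10, 2–4 13, 5–7 20, 4–6 13] → take 1–2 (10); add 1.
Step 4: frontier [1–7 18, 2–4 13, 5–7 20, 4–6 13] → take 2–4 (13); add 4.
Step 5: frontier [1–7 18, 3–4 18, 5–7 20] → take 3–4 (18); add 3.
Step 6: frontier [1–7 18, 5–7 20] → take 1–7 (18); add 7.
MST edges: 2–6, 2–5, 1–2, 2–4, 3–4, 1–7; total weight 6+9+10+13+18+18 = 74.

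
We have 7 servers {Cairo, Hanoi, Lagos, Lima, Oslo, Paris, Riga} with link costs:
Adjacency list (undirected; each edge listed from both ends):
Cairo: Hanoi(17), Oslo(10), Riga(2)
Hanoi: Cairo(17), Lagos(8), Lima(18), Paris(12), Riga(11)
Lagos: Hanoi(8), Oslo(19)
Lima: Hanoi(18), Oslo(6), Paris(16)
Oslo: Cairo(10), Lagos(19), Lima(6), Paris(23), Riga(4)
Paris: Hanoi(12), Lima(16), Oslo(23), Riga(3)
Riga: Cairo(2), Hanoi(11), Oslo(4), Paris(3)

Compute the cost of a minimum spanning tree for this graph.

Prim, starting at Hanoi.
Step 1: frontier [Hanoi-Lagos 8, Hanoi-Riga 11, Hanoi-Paris 12, Cairo-Hanoi 17, Hanoi-Lima 18] → take Hanoi-Lagos (8); add Lagos.
Step 2: frontier [Hanoi-Riga 11, Hanoi-Paris 12, Cairo-Hanoi 17, Hanoi-Lima 18, Lagos-Oslo 19] → take Hanoi-Riga (11); add Riga.
Step 3: frontier [Hanoi-Paris 12, Cairo-Hanoi 17, Hanoi-Lima 18, Lagos-Oslo 19, Cairo-Riga 2, Paris-Riga 3, Oslo-Riga 4] → take Cairo-Riga (2); add Cairo.
Step 4: frontier [Cairo-Oslo 10, Hanoi-Paris 12, Hanoi-Lima 18, Lagos-Oslo 19, Paris-Riga 3, Oslo-Riga 4] → take Paris-Riga (3); add Paris.
Step 5: frontier [Cairo-Oslo 10, Hanoi-Lima 18, Lagos-Oslo 19, Lima-Paris 16, Oslo-Paris 23, Oslo-Riga 4] → take Oslo-Riga (4); add Oslo.
Step 6: frontier [Hanoi-Lima 18, Lima-Oslo 6, Lima-Paris 16] → take Lima-Oslo (6); add Lima.
MST edges: Hanoi-Lagos, Hanoi-Riga, Cairo-Riga, Paris-Riga, Oslo-Riga, Lima-Oslo; total weight 8+11+2+3+4+6 = 34.

34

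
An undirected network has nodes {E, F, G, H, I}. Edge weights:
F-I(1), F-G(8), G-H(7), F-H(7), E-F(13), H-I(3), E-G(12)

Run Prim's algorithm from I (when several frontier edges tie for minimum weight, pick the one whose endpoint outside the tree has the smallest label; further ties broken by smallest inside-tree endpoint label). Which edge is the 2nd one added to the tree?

Grow the tree from I using Prim:
Step 1: cheapest edge leaving the tree is F-I (1); add F.
Step 2: cheapest edge leaving the tree is H-I (3); add H.
Step 3: cheapest edge leaving the tree is G-H (7); add G.
Step 4: cheapest edge leaving the tree is E-G (12); add E.
The 2nd edge added is H-I.

H-I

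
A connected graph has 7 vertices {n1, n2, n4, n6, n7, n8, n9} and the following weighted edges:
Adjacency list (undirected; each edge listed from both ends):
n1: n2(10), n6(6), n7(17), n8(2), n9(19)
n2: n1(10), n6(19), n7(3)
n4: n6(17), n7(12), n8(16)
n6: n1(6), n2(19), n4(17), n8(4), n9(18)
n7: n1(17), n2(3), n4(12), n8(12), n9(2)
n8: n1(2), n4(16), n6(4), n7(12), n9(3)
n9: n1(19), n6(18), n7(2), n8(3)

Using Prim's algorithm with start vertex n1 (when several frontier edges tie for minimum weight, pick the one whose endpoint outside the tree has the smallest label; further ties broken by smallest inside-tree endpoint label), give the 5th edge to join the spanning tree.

n6-n8

Prim, starting at n1.
Step 1: cheapest edge leaving the tree is n1 n8 (2); add n8.
Step 2: cheapest edge leaving the tree is n8 n9 (3); add n9.
Step 3: cheapest edge leaving the tree is n7 n9 (2); add n7.
Step 4: cheapest edge leaving the tree is n2 n7 (3); add n2.
Step 5: cheapest edge leaving the tree is n6 n8 (4); add n6.
Step 6: cheapest edge leaving the tree is n4 n7 (12); add n4.
The 5th edge added is n6 n8.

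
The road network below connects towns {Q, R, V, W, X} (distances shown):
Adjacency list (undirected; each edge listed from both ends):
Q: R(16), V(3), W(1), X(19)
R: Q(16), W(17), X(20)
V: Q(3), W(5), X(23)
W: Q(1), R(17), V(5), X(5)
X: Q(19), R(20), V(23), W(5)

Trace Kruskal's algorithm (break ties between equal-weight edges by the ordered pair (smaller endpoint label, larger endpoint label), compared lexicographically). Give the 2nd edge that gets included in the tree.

Q-V

Sort edges by weight, then run Kruskal:
Q–W (1): add — endpoints in different components.
Q–V (3): add — endpoints in different components.
V–W (5): skip — V and W already connected.
W–X (5): add — endpoints in different components.
Q–R (16): add — endpoints in different components.
The 2nd edge added is Q–V.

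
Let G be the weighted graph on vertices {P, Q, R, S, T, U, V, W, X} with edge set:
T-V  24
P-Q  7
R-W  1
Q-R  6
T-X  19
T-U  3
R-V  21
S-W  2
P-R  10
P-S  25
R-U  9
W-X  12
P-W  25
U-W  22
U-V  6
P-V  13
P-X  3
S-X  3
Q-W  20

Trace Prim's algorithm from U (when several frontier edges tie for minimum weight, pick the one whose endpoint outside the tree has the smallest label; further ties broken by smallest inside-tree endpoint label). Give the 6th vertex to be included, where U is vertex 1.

S

Prim, starting at U.
Step 1: cheapest edge leaving the tree is T-U (3); add T.
Step 2: cheapest edge leaving the tree is U-V (6); add V.
Step 3: cheapest edge leaving the tree is R-U (9); add R.
Step 4: cheapest edge leaving the tree is R-W (1); add W.
Step 5: cheapest edge leaving the tree is S-W (2); add S.
Step 6: cheapest edge leaving the tree is S-X (3); add X.
Step 7: cheapest edge leaving the tree is P-X (3); add P.
Step 8: cheapest edge leaving the tree is Q-R (6); add Q.
Vertex order: U, T, V, R, W, S, X, P, Q. The 6th vertex is S.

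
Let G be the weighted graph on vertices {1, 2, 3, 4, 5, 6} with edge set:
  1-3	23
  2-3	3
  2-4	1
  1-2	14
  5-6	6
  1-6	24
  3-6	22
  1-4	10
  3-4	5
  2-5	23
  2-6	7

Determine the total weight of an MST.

27

Kruskal: consider edges lightest-first.
2-4 (1): add — endpoints in different components.
2-3 (3): add — endpoints in different components.
3-4 (5): skip — 3 and 4 already connected.
5-6 (6): add — endpoints in different components.
2-6 (7): add — endpoints in different components.
1-4 (10): add — endpoints in different components.
MST edges: 2-4, 2-3, 5-6, 2-6, 1-4; total weight 1+3+6+7+10 = 27.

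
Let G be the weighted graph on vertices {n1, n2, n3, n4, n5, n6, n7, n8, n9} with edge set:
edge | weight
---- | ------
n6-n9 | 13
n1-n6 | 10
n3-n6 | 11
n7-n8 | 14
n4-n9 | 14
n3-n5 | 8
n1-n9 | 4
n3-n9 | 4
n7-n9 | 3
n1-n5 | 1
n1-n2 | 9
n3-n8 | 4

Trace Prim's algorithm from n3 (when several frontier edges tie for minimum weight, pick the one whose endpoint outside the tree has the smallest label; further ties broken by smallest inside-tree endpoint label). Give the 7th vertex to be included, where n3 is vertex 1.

n2

Grow the tree from n3 using Prim:
Step 1: cheapest edge leaving the tree is n3-n8 (4); add n8.
Step 2: cheapest edge leaving the tree is n3-n9 (4); add n9.
Step 3: cheapest edge leaving the tree is n7-n9 (3); add n7.
Step 4: cheapest edge leaving the tree is n1-n9 (4); add n1.
Step 5: cheapest edge leaving the tree is n1-n5 (1); add n5.
Step 6: cheapest edge leaving the tree is n1-n2 (9); add n2.
Step 7: cheapest edge leaving the tree is n1-n6 (10); add n6.
Step 8: cheapest edge leaving the tree is n4-n9 (14); add n4.
Vertex order: n3, n8, n9, n7, n1, n5, n2, n6, n4. The 7th vertex is n2.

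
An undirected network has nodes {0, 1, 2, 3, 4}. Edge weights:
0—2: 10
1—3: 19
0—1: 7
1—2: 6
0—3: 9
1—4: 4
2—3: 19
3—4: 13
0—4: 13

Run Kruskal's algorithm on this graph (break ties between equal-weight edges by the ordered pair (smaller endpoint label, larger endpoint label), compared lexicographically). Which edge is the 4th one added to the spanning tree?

0-3

Sort edges by weight, then run Kruskal:
1—4 (4): add — endpoints in different components.
1—2 (6): add — endpoints in different components.
0—1 (7): add — endpoints in different components.
0—3 (9): add — endpoints in different components.
The 4th edge added is 0—3.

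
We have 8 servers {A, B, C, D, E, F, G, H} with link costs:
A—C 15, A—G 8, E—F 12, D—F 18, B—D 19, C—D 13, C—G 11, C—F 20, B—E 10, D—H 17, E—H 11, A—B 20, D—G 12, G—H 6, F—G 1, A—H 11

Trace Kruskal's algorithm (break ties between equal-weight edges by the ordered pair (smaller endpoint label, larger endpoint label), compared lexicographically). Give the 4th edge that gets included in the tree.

Kruskal: consider edges lightest-first.
F—G (1): add — endpoints in different components.
G—H (6): add — endpoints in different components.
A—G (8): add — endpoints in different components.
B—E (10): add — endpoints in different components.
A—H (11): skip — A and H already connected.
C—G (11): add — endpoints in different components.
E—H (11): add — endpoints in different components.
D—G (12): add — endpoints in different components.
The 4th edge added is B—E.

B-E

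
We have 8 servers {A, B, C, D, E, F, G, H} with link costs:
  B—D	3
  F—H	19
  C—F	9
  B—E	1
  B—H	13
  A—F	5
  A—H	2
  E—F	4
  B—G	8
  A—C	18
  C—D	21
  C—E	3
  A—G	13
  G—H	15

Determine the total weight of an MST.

Grow the tree from C using Prim:
Step 1: frontier [C—E 3, C—F 9, A—C 18, C—D 21] → take C—E (3); add E.
Step 2: frontier [C—F 9, A—C 18, C—D 21, B—E 1, E—F 4] → take B—E (1); add B.
Step 3: frontier [B—D 3, B—G 8, B—H 13, C—F 9, A—C 18, C—D 21, E—F 4] → take B—D (3); add D.
Step 4: frontier [B—G 8, B—H 13, C—F 9, A—C 18, E—F 4] → take E—F (4); add F.
Step 5: frontier [B—G 8, B—H 13, A—C 18, A—F 5, F—H 19] → take A—F (5); add A.
Step 6: frontier [A—H 2, A—G 13, B—G 8, B—H 13, F—H 19] → take A—H (2); add H.
Step 7: frontier [A—G 13, B—G 8, G—H 15] → take B—G (8); add G.
MST edges: C—E, B—E, B—D, E—F, A—F, A—H, B—G; total weight 3+1+3+4+5+2+8 = 26.

26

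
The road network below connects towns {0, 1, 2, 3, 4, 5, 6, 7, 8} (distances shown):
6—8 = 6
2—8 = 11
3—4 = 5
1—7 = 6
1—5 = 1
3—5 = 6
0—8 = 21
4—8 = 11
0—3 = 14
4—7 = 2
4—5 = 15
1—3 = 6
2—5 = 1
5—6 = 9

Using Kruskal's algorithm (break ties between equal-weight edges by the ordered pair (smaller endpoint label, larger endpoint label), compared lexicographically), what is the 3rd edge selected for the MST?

4-7

Sort edges by weight, then run Kruskal:
1—5 (1): add — endpoints in different components.
2—5 (1): add — endpoints in different components.
4—7 (2): add — endpoints in different components.
3—4 (5): add — endpoints in different components.
1—3 (6): add — endpoints in different components.
1—7 (6): skip — 1 and 7 already connected.
3—5 (6): skip — 3 and 5 already connected.
6—8 (6): add — endpoints in different components.
5—6 (9): add — endpoints in different components.
2—8 (11): skip — 2 and 8 already connected.
4—8 (11): skip — 4 and 8 already connected.
0—3 (14): add — endpoints in different components.
The 3rd edge added is 4—7.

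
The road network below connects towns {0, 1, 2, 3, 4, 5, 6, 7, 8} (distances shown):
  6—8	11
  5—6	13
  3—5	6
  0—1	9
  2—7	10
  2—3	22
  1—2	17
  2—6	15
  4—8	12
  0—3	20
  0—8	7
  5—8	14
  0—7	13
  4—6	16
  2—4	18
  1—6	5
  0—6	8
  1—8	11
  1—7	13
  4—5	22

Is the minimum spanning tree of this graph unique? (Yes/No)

No

Kruskal's algorithm — process edges by increasing weight (ties by edge label):
1—6 (5): add — endpoints in different components.
3—5 (6): add — endpoints in different components.
0—8 (7): add — endpoints in different components.
0—6 (8): add — endpoints in different components.
0—1 (9): skip — 0 and 1 already connected.
2—7 (10): add — endpoints in different components.
1—8 (11): skip — 1 and 8 already connected.
6—8 (11): skip — 6 and 8 already connected.
4—8 (12): add — endpoints in different components.
0—7 (13): add — endpoints in different components.
1—7 (13): skip — 1 and 7 already connected.
5—6 (13): add — endpoints in different components.
Non-tree edge 1—7 has weight 13, equal to the heaviest edge on its tree cycle — swapping gives another MST of the same weight. Not unique.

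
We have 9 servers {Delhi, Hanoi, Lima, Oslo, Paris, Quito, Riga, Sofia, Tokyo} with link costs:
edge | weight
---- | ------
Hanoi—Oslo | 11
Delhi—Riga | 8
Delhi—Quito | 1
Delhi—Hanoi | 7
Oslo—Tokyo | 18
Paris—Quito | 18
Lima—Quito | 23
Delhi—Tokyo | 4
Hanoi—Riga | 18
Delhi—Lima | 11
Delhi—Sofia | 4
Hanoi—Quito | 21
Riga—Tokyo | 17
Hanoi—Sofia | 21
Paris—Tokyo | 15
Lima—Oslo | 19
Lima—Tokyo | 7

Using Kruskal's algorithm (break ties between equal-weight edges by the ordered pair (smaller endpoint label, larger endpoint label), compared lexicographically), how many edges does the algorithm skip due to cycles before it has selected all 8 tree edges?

Sort edges by weight, then run Kruskal:
Delhi—Quito (1): add — endpoints in different components.
Delhi—Sofia (4): add — endpoints in different components.
Delhi—Tokyo (4): add — endpoints in different components.
Delhi—Hanoi (7): add — endpoints in different components.
Lima—Tokyo (7): add — endpoints in different components.
Delhi—Riga (8): add — endpoints in different components.
Delhi—Lima (11): skip — Lima and Delhi already connected.
Hanoi—Oslo (11): add — endpoints in different components.
Paris—Tokyo (15): add — endpoints in different components.
Edges rejected before the tree was complete: 1.

1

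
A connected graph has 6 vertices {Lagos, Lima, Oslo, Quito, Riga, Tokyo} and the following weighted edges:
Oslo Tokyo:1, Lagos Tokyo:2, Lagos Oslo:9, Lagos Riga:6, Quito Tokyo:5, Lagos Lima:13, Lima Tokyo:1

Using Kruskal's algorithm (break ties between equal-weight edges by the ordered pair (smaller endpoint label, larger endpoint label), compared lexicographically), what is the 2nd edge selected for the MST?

Oslo-Tokyo

Kruskal's algorithm — process edges by increasing weight (ties by edge label):
Lima Tokyo (1): add — endpoints in different components.
Oslo Tokyo (1): add — endpoints in different components.
Lagos Tokyo (2): add — endpoints in different components.
Quito Tokyo (5): add — endpoints in different components.
Lagos Riga (6): add — endpoints in different components.
The 2nd edge added is Oslo Tokyo.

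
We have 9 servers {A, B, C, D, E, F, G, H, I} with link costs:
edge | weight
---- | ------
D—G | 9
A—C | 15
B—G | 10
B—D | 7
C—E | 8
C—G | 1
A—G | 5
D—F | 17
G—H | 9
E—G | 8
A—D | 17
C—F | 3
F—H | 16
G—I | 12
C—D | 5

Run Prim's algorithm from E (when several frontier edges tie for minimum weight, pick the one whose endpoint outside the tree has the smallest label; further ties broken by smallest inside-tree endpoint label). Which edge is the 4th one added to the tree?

Prim's algorithm from E:
Step 1: cheapest edge leaving the tree is C—E (8); add C.
Step 2: cheapest edge leaving the tree is C—G (1); add G.
Step 3: cheapest edge leaving the tree is C—F (3); add F.
Step 4: cheapest edge leaving the tree is A—G (5); add A.
Step 5: cheapest edge leaving the tree is C—D (5); add D.
Step 6: cheapest edge leaving the tree is B—D (7); add B.
Step 7: cheapest edge leaving the tree is G—H (9); add H.
Step 8: cheapest edge leaving the tree is G—I (12); add I.
The 4th edge added is A—G.

A-G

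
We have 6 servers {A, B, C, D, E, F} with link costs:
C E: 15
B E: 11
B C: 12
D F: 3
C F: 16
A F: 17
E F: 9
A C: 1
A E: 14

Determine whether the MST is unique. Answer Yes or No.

Yes

Kruskal: consider edges lightest-first.
A C (1): add — endpoints in different components.
D F (3): add — endpoints in different components.
E F (9): add — endpoints in different components.
B E (11): add — endpoints in different components.
B C (12): add — endpoints in different components.
Every non-tree edge has weight strictly greater than the heaviest edge on the tree path between its endpoints, so the MST is unique.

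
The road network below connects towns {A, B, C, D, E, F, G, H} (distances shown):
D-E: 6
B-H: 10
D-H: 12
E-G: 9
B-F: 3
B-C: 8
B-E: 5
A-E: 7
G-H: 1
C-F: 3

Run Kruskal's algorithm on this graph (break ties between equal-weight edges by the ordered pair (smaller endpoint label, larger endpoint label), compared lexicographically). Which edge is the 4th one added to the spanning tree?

Kruskal's algorithm — process edges by increasing weight (ties by edge label):
G-H (1): add — endpoints in different components.
B-F (3): add — endpoints in different components.
C-F (3): add — endpoints in different components.
B-E (5): add — endpoints in different components.
D-E (6): add — endpoints in different components.
A-E (7): add — endpoints in different components.
B-C (8): skip — B and C already connected.
E-G (9): add — endpoints in different components.
The 4th edge added is B-E.

B-E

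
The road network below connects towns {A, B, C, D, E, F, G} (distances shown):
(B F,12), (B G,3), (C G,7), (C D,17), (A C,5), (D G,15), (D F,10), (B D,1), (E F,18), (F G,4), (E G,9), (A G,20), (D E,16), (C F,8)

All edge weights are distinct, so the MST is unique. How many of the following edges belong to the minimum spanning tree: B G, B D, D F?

2

Kruskal: consider edges lightest-first.
B D (1): add. Components now {A} {B,D} {C} {E} {F} {G}
B G (3): add. Components now {A} {B,D,G} {C} {E} {F}
F G (4): add. Components now {A} {B,D,F,G} {C} {E}
A C (5): add. Components now {A,C} {B,D,F,G} {E}
C G (7): add. Components now {A,B,C,D,F,G} {E}
C F (8): skip — C and F already connected.
E G (9): add. Components now {A,B,C,D,E,F,G}
MST edge set: {B D, B G, F G, A C, C G, E G}.
Of the listed edges, {B G, B D} are in the MST → 2.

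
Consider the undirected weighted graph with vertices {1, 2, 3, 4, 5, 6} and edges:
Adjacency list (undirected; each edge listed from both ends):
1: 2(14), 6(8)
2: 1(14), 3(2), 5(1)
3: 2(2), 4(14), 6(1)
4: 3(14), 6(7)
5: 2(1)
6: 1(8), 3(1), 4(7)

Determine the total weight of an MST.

19

Kruskal's algorithm — process edges by increasing weight (ties by edge label):
2—5 (1): add — endpoints in different components.
3—6 (1): add — endpoints in different components.
2—3 (2): add — endpoints in different components.
4—6 (7): add — endpoints in different components.
1—6 (8): add — endpoints in different components.
MST edges: 2—5, 3—6, 2—3, 4—6, 1—6; total weight 1+1+2+7+8 = 19.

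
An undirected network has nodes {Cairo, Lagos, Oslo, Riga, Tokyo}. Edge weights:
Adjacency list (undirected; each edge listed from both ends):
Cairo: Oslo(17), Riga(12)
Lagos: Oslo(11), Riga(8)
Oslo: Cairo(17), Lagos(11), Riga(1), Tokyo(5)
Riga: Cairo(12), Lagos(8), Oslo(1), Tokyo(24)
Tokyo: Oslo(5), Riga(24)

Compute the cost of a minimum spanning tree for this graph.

26

Sort edges by weight, then run Kruskal:
Oslo-Riga (1): add. Components now {Tokyo} {Oslo,Riga} {Lagos} {Cairo}
Oslo-Tokyo (5): add. Components now {Oslo,Riga,Tokyo} {Lagos} {Cairo}
Lagos-Riga (8): add. Components now {Lagos,Oslo,Riga,Tokyo} {Cairo}
Lagos-Oslo (11): skip — Lagos and Oslo already connected.
Cairo-Riga (12): add. Components now {Cairo,Lagos,Oslo,Riga,Tokyo}
MST edges: Oslo-Riga, Oslo-Tokyo, Lagos-Riga, Cairo-Riga; total weight 1+5+8+12 = 26.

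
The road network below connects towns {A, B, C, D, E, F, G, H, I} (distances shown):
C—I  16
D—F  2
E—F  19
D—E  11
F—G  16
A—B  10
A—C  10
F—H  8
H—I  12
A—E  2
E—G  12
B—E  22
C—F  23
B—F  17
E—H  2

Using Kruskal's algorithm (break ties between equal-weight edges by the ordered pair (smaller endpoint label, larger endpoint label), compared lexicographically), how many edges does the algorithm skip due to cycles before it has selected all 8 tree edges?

1

Kruskal: consider edges lightest-first.
A—E (2): add — endpoints in different components.
D—F (2): add — endpoints in different components.
E—H (2): add — endpoints in different components.
F—H (8): add — endpoints in different components.
A—B (10): add — endpoints in different components.
A—C (10): add — endpoints in different components.
D—E (11): skip — D and E already connected.
E—G (12): add — endpoints in different components.
H—I (12): add — endpoints in different components.
Edges rejected before the tree was complete: 1.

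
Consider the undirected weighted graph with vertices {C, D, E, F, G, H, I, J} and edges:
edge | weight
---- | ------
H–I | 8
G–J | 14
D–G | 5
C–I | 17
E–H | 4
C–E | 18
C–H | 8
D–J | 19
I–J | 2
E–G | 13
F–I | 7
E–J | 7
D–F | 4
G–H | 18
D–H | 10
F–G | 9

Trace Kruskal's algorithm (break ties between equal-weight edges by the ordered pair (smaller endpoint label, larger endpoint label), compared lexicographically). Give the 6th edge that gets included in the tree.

Kruskal's algorithm — process edges by increasing weight (ties by edge label):
I–J (2): add — endpoints in different components.
D–F (4): add — endpoints in different components.
E–H (4): add — endpoints in different components.
D–G (5): add — endpoints in different components.
E–J (7): add — endpoints in different components.
F–I (7): add — endpoints in different components.
C–H (8): add — endpoints in different components.
The 6th edge added is F–I.

F-I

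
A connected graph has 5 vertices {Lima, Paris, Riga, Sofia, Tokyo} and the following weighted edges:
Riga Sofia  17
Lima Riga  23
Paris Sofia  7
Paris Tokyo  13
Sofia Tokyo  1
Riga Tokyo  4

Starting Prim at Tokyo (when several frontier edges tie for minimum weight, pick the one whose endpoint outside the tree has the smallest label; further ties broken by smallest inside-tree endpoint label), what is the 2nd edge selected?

Riga-Tokyo

Prim's algorithm from Tokyo:
Step 1: cheapest edge leaving the tree is Sofia Tokyo (1); add Sofia.
Step 2: cheapest edge leaving the tree is Riga Tokyo (4); add Riga.
Step 3: cheapest edge leaving the tree is Paris Sofia (7); add Paris.
Step 4: cheapest edge leaving the tree is Lima Riga (23); add Lima.
The 2nd edge added is Riga Tokyo.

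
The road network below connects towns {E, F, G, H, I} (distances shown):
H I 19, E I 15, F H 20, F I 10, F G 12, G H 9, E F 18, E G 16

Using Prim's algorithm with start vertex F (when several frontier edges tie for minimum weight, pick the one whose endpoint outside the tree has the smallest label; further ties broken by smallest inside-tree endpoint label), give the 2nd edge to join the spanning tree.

F-G

Prim's algorithm from F:
Step 1: frontier [F I 10, F G 12, E F 18, F H 20] → take F I (10); add I.
Step 2: frontier [F G 12, E F 18, F H 20, E I 15, H I 19] → take F G (12); add G.
Step 3: frontier [E F 18, F H 20, G H 9, E G 16, E I 15, H I 19] → take G H (9); add H.
Step 4: frontier [E F 18, E G 16, E I 15] → take E I (15); add E.
The 2nd edge added is F G.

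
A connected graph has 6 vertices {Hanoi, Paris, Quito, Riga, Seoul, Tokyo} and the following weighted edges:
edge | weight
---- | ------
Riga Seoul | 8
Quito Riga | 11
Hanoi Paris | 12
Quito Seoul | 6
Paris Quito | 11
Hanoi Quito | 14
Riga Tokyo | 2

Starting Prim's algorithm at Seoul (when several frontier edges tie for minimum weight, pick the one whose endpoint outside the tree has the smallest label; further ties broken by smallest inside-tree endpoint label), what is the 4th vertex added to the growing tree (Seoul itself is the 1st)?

Grow the tree from Seoul using Prim:
Step 1: frontier [Quito Seoul 6, Riga Seoul 8] → take Quito Seoul (6); add Quito.
Step 2: frontier [Paris Quito 11, Quito Riga 11, Hanoi Quito 14, Riga Seoul 8] → take Riga Seoul (8); add Riga.
Step 3: frontier [Paris Quito 11, Hanoi Quito 14, Riga Tokyo 2] → take Riga Tokyo (2); add Tokyo.
Step 4: frontier [Paris Quito 11, Hanoi Quito 14] → take Paris Quito (11); add Paris.
Step 5: frontier [Hanoi Paris 12, Hanoi Quito 14] → take Hanoi Paris (12); add Hanoi.
Vertex order: Seoul, Quito, Riga, Tokyo, Paris, Hanoi. The 4th vertex is Tokyo.

Tokyo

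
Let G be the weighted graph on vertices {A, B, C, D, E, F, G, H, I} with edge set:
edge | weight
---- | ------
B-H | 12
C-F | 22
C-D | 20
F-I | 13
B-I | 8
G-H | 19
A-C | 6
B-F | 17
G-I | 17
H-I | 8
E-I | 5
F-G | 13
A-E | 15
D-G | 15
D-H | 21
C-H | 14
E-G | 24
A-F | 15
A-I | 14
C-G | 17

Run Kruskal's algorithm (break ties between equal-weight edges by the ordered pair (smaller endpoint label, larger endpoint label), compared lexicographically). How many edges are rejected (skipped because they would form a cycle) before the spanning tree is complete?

4

Kruskal: consider edges lightest-first.
E-I (5): add — endpoints in different components.
A-C (6): add — endpoints in different components.
B-I (8): add — endpoints in different components.
H-I (8): add — endpoints in different components.
B-H (12): skip — B and H already connected.
F-G (13): add — endpoints in different components.
F-I (13): add — endpoints in different components.
A-I (14): add — endpoints in different components.
C-H (14): skip — C and H already connected.
A-E (15): skip — A and E already connected.
A-F (15): skip — A and F already connected.
D-G (15): add — endpoints in different components.
Edges rejected before the tree was complete: 4.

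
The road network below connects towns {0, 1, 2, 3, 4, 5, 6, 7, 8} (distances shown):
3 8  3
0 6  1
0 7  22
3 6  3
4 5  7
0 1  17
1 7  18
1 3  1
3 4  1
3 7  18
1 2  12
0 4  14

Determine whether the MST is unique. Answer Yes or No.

Sort edges by weight, then run Kruskal:
0 6 (1): add — endpoints in different components.
1 3 (1): add — endpoints in different components.
3 4 (1): add — endpoints in different components.
3 6 (3): add — endpoints in different components.
3 8 (3): add — endpoints in different components.
4 5 (7): add — endpoints in different components.
1 2 (12): add — endpoints in different components.
0 4 (14): skip — 0 and 4 already connected.
0 1 (17): skip — 0 and 1 already connected.
1 7 (18): add — endpoints in different components.
Non-tree edge 3 7 has weight 18, equal to the heaviest edge on its tree cycle — swapping gives another MST of the same weight. Not unique.

No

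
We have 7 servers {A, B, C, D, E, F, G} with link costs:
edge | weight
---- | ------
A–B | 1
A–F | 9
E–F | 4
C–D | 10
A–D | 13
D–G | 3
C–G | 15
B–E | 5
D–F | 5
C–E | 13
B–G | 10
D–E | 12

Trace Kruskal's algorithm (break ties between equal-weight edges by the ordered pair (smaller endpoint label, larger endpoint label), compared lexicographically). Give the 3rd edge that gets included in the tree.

E-F

Kruskal's algorithm — process edges by increasing weight (ties by edge label):
A–B (1): add — endpoints in different components.
D–G (3): add — endpoints in different components.
E–F (4): add — endpoints in different components.
B–E (5): add — endpoints in different components.
D–F (5): add — endpoints in different components.
A–F (9): skip — A and F already connected.
B–G (10): skip — B and G already connected.
C–D (10): add — endpoints in different components.
The 3rd edge added is E–F.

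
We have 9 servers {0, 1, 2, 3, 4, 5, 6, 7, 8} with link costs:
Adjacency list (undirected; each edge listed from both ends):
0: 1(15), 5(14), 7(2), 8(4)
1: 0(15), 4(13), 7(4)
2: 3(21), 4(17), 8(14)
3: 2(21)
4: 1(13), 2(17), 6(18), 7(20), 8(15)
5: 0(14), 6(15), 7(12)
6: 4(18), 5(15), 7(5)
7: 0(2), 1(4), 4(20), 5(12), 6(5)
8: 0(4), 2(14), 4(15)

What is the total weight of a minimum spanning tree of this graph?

Sort edges by weight, then run Kruskal:
0-7 (2): add — endpoints in different components.
0-8 (4): add — endpoints in different components.
1-7 (4): add — endpoints in different components.
6-7 (5): add — endpoints in different components.
5-7 (12): add — endpoints in different components.
1-4 (13): add — endpoints in different components.
0-5 (14): skip — 0 and 5 already connected.
2-8 (14): add — endpoints in different components.
0-1 (15): skip — 0 and 1 already connected.
4-8 (15): skip — 4 and 8 already connected.
5-6 (15): skip — 5 and 6 already connected.
2-4 (17): skip — 2 and 4 already connected.
4-6 (18): skip — 4 and 6 already connected.
4-7 (20): skip — 4 and 7 already connected.
2-3 (21): add — endpoints in different components.
MST edges: 0-7, 0-8, 1-7, 6-7, 5-7, 1-4, 2-8, 2-3; total weight 2+4+4+5+12+13+14+21 = 75.

75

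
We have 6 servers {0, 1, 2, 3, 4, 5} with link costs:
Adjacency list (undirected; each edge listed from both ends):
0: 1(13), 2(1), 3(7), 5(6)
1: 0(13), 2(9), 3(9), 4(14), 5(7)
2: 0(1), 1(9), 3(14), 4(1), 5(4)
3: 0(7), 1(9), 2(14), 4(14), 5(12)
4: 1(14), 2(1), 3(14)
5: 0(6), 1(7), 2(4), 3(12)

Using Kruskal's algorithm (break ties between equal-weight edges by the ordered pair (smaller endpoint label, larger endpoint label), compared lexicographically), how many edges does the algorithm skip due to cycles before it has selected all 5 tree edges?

Sort edges by weight, then run Kruskal:
0–2 (1): add. Components now {0,2} {1} {3} {4} {5}
2–4 (1): add. Components now {0,2,4} {1} {3} {5}
2–5 (4): add. Components now {0,2,4,5} {1} {3}
0–5 (6): skip — 0 and 5 already connected.
0–3 (7): add. Components now {0,2,3,4,5} {1}
1–5 (7): add. Components now {0,1,2,3,4,5}
Edges rejected before the tree was complete: 1.

1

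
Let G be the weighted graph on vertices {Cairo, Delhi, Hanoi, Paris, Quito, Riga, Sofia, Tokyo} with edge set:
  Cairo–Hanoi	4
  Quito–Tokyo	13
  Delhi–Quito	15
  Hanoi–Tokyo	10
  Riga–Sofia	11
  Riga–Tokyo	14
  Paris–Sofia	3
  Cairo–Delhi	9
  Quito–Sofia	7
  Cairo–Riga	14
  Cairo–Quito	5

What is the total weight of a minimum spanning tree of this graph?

49

Prim's algorithm from Quito:
Step 1: frontier [Cairo–Quito 5, Quito–Sofia 7, Quito–Tokyo 13, Delhi–Quito 15] → take Cairo–Quito (5); add Cairo.
Step 2: frontier [Cairo–Hanoi 4, Cairo–Delhi 9, Cairo–Riga 14, Quito–Sofia 7, Quito–Tokyo 13, Delhi–Quito 15] → take Cairo–Hanoi (4); add Hanoi.
Step 3: frontier [Cairo–Delhi 9, Cairo–Riga 14, Hanoi–Tokyo 10, Quito–Sofia 7, Quito–Tokyo 13, Delhi–Quito 15] → take Quito–Sofia (7); add Sofia.
Step 4: frontier [Cairo–Delhi 9, Cairo–Riga 14, Hanoi–Tokyo 10, Quito–Tokyo 13, Delhi–Quito 15, Paris–Sofia 3, Riga–Sofia 11] → take Paris–Sofia (3); add Paris.
Step 5: frontier [Cairo–Delhi 9, Cairo–Riga 14, Hanoi–Tokyo 10, Quito–Tokyo 13, Delhi–Quito 15, Riga–Sofia 11] → take Cairo–Delhi (9); add Delhi.
Step 6: frontier [Cairo–Riga 14, Hanoi–Tokyo 10, Quito–Tokyo 13, Riga–Sofia 11] → take Hanoi–Tokyo (10); add Tokyo.
Step 7: frontier [Cairo–Riga 14, Riga–Sofia 11, Riga–Tokyo 14] → take Riga–Sofia (11); add Riga.
MST edges: Cairo–Quito, Cairo–Hanoi, Quito–Sofia, Paris–Sofia, Cairo–Delhi, Hanoi–Tokyo, Riga–Sofia; total weight 5+4+7+3+9+10+11 = 49.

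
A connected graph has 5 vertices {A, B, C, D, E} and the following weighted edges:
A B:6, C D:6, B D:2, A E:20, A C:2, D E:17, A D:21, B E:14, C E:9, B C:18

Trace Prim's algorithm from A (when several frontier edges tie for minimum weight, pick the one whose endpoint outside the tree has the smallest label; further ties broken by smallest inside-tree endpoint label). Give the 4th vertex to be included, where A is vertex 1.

D

Prim's algorithm from A:
Step 1: cheapest edge leaving the tree is A C (2); add C.
Step 2: cheapest edge leaving the tree is A B (6); add B.
Step 3: cheapest edge leaving the tree is B D (2); add D.
Step 4: cheapest edge leaving the tree is C E (9); add E.
Vertex order: A, C, B, D, E. The 4th vertex is D.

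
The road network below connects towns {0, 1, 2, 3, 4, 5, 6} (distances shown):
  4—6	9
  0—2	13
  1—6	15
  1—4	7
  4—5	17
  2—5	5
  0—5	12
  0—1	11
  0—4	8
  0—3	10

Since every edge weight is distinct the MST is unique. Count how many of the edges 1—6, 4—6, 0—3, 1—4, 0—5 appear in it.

4

Kruskal's algorithm — process edges by increasing weight (ties by edge label):
2—5 (5): add. Components now {0} {1} {2,5} {3} {4} {6}
1—4 (7): add. Components now {0} {1,4} {2,5} {3} {6}
0—4 (8): add. Components now {0,1,4} {2,5} {3} {6}
4—6 (9): add. Components now {0,1,4,6} {2,5} {3}
0—3 (10): add. Components now {0,1,3,4,6} {2,5}
0—1 (11): skip — 0 and 1 already connected.
0—5 (12): add. Components now {0,1,2,3,4,5,6}
MST edge set: {2—5, 1—4, 0—4, 4—6, 0—3, 0—5}.
Of the listed edges, {4—6, 0—3, 1—4, 0—5} are in the MST → 4.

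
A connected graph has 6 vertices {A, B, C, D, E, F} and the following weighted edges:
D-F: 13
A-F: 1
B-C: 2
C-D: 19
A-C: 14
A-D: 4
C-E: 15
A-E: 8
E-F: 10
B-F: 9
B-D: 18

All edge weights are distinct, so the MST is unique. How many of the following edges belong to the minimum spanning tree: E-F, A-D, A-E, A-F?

3

Kruskal: consider edges lightest-first.
A-F (1): add — endpoints in different components.
B-C (2): add — endpoints in different components.
A-D (4): add — endpoints in different components.
A-E (8): add — endpoints in different components.
B-F (9): add — endpoints in different components.
MST edge set: {A-F, B-C, A-D, A-E, B-F}.
Of the listed edges, {A-D, A-E, A-F} are in the MST → 3.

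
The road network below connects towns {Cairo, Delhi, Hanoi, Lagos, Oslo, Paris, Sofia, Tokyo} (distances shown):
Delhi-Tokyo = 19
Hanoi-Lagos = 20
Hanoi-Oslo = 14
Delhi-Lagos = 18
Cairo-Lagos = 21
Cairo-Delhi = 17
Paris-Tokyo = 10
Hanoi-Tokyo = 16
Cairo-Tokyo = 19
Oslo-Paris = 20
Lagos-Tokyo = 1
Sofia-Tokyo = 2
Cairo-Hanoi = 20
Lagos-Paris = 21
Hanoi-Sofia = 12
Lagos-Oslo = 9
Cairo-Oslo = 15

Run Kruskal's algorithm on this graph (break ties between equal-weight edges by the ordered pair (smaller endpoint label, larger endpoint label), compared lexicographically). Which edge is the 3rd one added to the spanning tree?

Lagos-Oslo

Kruskal: consider edges lightest-first.
Lagos-Tokyo (1): add — endpoints in different components.
Sofia-Tokyo (2): add — endpoints in different components.
Lagos-Oslo (9): add — endpoints in different components.
Paris-Tokyo (10): add — endpoints in different components.
Hanoi-Sofia (12): add — endpoints in different components.
Hanoi-Oslo (14): skip — Oslo and Hanoi already connected.
Cairo-Oslo (15): add — endpoints in different components.
Hanoi-Tokyo (16): skip — Tokyo and Hanoi already connected.
Cairo-Delhi (17): add — endpoints in different components.
The 3rd edge added is Lagos-Oslo.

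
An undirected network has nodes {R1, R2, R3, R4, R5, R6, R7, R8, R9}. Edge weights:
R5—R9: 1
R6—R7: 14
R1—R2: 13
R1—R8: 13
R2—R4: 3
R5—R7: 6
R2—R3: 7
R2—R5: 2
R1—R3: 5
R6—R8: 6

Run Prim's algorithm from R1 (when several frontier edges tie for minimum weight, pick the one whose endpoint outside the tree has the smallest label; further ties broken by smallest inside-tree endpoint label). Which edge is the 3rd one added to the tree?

R2-R5

Prim, starting at R1.
Step 1: frontier [R1—R3 5, R1—R2 13, R1—R8 13] → take R1—R3 (5); add R3.
Step 2: frontier [R1—R2 13, R1—R8 13, R2—R3 7] → take R2—R3 (7); add R2.
Step 3: frontier [R1—R8 13, R2—R5 2, R2—R4 3] → take R2—R5 (2); add R5.
Step 4: frontier [R1—R8 13, R2—R4 3, R5—R9 1, R5—R7 6] → take R5—R9 (1); add R9.
Step 5: frontier [R1—R8 13, R2—R4 3, R5—R7 6] → take R2—R4 (3); add R4.
Step 6: frontier [R1—R8 13, R5—R7 6] → take R5—R7 (6); add R7.
Step 7: frontier [R1—R8 13, R6—R7 14] → take R1—R8 (13); add R8.
Step 8: frontier [R6—R7 14, R6—R8 6] → take R6—R8 (6); add R6.
The 3rd edge added is R2—R5.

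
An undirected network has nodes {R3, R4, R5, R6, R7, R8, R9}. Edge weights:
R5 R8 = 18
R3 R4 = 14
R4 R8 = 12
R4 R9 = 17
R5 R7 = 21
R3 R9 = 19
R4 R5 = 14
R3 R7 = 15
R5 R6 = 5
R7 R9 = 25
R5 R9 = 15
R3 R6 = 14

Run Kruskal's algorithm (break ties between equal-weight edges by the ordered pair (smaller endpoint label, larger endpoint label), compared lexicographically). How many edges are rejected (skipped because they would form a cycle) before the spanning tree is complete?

1

Kruskal's algorithm — process edges by increasing weight (ties by edge label):
R5 R6 (5): add. Components now {R8} {R7} {R9} {R4} {R5,R6} {R3}
R4 R8 (12): add. Components now {R4,R8} {R7} {R9} {R5,R6} {R3}
R3 R4 (14): add. Components now {R3,R4,R8} {R7} {R9} {R5,R6}
R3 R6 (14): add. Components now {R3,R4,R5,R6,R8} {R7} {R9}
R4 R5 (14): skip — R4 and R5 already connected.
R3 R7 (15): add. Components now {R3,R4,R5,R6,R7,R8} {R9}
R5 R9 (15): add. Components now {R3,R4,R5,R6,R7,R8,R9}
Edges rejected before the tree was complete: 1.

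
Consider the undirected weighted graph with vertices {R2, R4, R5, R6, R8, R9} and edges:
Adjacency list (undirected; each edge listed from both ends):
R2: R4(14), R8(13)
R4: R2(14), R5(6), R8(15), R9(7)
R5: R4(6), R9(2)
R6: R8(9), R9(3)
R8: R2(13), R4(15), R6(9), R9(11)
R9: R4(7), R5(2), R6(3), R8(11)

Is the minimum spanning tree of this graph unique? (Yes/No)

Kruskal: consider edges lightest-first.
R5-R9 (2): add — endpoints in different components.
R6-R9 (3): add — endpoints in different components.
R4-R5 (6): add — endpoints in different components.
R4-R9 (7): skip — R4 and R9 already connected.
R6-R8 (9): add — endpoints in different components.
R8-R9 (11): skip — R8 and R9 already connected.
R2-R8 (13): add — endpoints in different components.
Every non-tree edge has weight strictly greater than the heaviest edge on the tree path between its endpoints, so the MST is unique.

Yes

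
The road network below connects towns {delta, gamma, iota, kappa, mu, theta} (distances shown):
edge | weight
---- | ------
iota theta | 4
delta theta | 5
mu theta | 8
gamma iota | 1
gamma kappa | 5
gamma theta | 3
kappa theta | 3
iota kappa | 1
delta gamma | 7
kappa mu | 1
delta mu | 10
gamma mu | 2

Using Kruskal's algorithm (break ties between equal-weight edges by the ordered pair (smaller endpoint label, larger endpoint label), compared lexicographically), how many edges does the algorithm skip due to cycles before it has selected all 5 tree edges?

3

Kruskal's algorithm — process edges by increasing weight (ties by edge label):
gamma iota (1): add — endpoints in different components.
iota kappa (1): add — endpoints in different components.
kappa mu (1): add — endpoints in different components.
gamma mu (2): skip — gamma and mu already connected.
gamma theta (3): add — endpoints in different components.
kappa theta (3): skip — theta and kappa already connected.
iota theta (4): skip — iota and theta already connected.
delta theta (5): add — endpoints in different components.
Edges rejected before the tree was complete: 3.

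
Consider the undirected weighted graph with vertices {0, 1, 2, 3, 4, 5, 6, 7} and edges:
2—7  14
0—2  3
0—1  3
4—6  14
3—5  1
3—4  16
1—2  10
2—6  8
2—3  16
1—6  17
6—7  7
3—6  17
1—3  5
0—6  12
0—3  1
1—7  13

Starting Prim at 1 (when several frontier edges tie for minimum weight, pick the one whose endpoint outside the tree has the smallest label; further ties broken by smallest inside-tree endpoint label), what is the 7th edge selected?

Grow the tree from 1 using Prim:
Step 1: cheapest edge leaving the tree is 0—1 (3); add 0.
Step 2: cheapest edge leaving the tree is 0—3 (1); add 3.
Step 3: cheapest edge leaving the tree is 3—5 (1); add 5.
Step 4: cheapest edge leaving the tree is 0—2 (3); add 2.
Step 5: cheapest edge leaving the tree is 2—6 (8); add 6.
Step 6: cheapest edge leaving the tree is 6—7 (7); add 7.
Step 7: cheapest edge leaving the tree is 4—6 (14); add 4.
The 7th edge added is 4—6.

4-6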